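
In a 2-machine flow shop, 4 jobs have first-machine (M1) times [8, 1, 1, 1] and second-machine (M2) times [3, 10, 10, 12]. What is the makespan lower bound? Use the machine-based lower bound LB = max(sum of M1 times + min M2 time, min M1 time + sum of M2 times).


LB1 = sum(M1 times) + min(M2 times) = 11 + 3 = 14
LB2 = min(M1 times) + sum(M2 times) = 1 + 35 = 36
Lower bound = max(LB1, LB2) = max(14, 36) = 36

36


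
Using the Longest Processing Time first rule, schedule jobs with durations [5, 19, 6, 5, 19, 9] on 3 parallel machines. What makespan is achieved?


Sort jobs in decreasing order (LPT): [19, 19, 9, 6, 5, 5]
Assign each job to the least loaded machine:
  Machine 1: jobs [19, 5], load = 24
  Machine 2: jobs [19], load = 19
  Machine 3: jobs [9, 6, 5], load = 20
Makespan = max load = 24

24


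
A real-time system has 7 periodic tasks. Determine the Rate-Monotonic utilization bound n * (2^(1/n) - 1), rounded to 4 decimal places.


Compute 2^(1/7) = 1.1040895137
Subtract 1: 1.1040895137 - 1 = 0.1040895137
Multiply by n: 7 * 0.1040895137 = 0.7286265959
Round to 4 dp: 0.7286

0.7286


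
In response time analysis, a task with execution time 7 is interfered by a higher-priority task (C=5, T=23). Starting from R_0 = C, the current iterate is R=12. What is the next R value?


R_next = C + ceil(R_prev / T_hp) * C_hp
ceil(12 / 23) = ceil(0.5217) = 1
Interference = 1 * 5 = 5
R_next = 7 + 5 = 12
R_next = R_prev, so the iteration has converged (response time = 12).

12


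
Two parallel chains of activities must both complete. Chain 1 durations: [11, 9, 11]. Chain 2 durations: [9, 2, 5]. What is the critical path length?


Path A total = 11 + 9 + 11 = 31
Path B total = 9 + 2 + 5 = 16
Critical path = longest path = max(31, 16) = 31

31


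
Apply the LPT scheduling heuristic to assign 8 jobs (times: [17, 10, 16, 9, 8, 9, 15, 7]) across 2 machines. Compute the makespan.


Sort jobs in decreasing order (LPT): [17, 16, 15, 10, 9, 9, 8, 7]
Assign each job to the least loaded machine:
  Machine 1: jobs [17, 10, 9, 8], load = 44
  Machine 2: jobs [16, 15, 9, 7], load = 47
Makespan = max load = 47

47


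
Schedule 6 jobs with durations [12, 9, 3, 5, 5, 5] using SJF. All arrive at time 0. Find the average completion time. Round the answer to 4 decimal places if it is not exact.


SJF order (ascending): [3, 5, 5, 5, 9, 12]
Completion times:
  Job 1: burst=3, C=3
  Job 2: burst=5, C=8
  Job 3: burst=5, C=13
  Job 4: burst=5, C=18
  Job 5: burst=9, C=27
  Job 6: burst=12, C=39
Average completion = 108/6 = 18.0

18.0


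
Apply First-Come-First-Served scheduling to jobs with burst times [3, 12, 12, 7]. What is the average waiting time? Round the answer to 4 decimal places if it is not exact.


FCFS order (as given): [3, 12, 12, 7]
Waiting times:
  Job 1: wait = 0
  Job 2: wait = 3
  Job 3: wait = 15
  Job 4: wait = 27
Sum of waiting times = 45
Average waiting time = 45/4 = 11.25

11.25


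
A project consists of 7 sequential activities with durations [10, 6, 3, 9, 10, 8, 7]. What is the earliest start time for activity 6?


Activity 6 starts after activities 1 through 5 complete.
Predecessor durations: [10, 6, 3, 9, 10]
ES = 10 + 6 + 3 + 9 + 10 = 38

38


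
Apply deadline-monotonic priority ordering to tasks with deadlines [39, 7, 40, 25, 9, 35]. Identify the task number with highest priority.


Sort tasks by relative deadline (ascending):
  Task 2: deadline = 7
  Task 5: deadline = 9
  Task 4: deadline = 25
  Task 6: deadline = 35
  Task 1: deadline = 39
  Task 3: deadline = 40
Priority order (highest first): [2, 5, 4, 6, 1, 3]
Highest priority task = 2

2


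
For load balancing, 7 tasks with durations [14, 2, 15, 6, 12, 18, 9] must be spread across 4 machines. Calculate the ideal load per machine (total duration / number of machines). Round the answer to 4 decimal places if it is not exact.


Total processing time = 14 + 2 + 15 + 6 + 12 + 18 + 9 = 76
Number of machines = 4
Ideal balanced load = 76 / 4 = 19.0

19.0


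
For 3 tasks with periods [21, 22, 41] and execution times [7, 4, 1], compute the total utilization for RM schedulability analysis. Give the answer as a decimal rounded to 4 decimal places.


Compute individual utilizations (exact fractions):
  Task 1: C/T = 7/21 = 1/3 (approx. 0.3333)
  Task 2: C/T = 4/22 = 2/11 (approx. 0.1818)
  Task 3: C/T = 1/41 (approx. 0.0244)
Total utilization U = 1/3 + 2/11 + 1/41 = 730/1353
Rounded to 4 decimal places: U = 0.5395
RM (Liu & Layland) bound for 3 tasks = 0.779763; compare with U = 730/1353 (approx. 0.539542)
U <= bound, so schedulable by RM sufficient condition.

0.5395


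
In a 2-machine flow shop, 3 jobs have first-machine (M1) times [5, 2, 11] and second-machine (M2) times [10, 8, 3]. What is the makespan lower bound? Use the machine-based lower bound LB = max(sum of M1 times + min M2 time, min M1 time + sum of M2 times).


LB1 = sum(M1 times) + min(M2 times) = 18 + 3 = 21
LB2 = min(M1 times) + sum(M2 times) = 2 + 21 = 23
Lower bound = max(LB1, LB2) = max(21, 23) = 23

23


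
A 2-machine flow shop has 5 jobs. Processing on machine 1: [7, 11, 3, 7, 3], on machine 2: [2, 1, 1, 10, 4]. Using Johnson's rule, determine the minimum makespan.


Apply Johnson's rule:
  Group 1 (a <= b): [(5, 3, 4), (4, 7, 10)]
  Group 2 (a > b): [(1, 7, 2), (2, 11, 1), (3, 3, 1)]
Optimal job order: [5, 4, 1, 2, 3]
Schedule:
  Job 5: M1 done at 3, M2 done at 7
  Job 4: M1 done at 10, M2 done at 20
  Job 1: M1 done at 17, M2 done at 22
  Job 2: M1 done at 28, M2 done at 29
  Job 3: M1 done at 31, M2 done at 32
Makespan = 32

32


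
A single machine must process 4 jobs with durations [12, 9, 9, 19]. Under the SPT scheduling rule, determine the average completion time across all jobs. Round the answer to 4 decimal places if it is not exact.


Sort jobs by processing time (SPT order): [9, 9, 12, 19]
Compute completion times sequentially:
  Job 1: processing = 9, completes at 9
  Job 2: processing = 9, completes at 18
  Job 3: processing = 12, completes at 30
  Job 4: processing = 19, completes at 49
Sum of completion times = 106
Average completion time = 106/4 = 26.5

26.5


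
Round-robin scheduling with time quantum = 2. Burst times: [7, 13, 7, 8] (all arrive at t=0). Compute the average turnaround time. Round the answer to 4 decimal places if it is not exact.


Time quantum = 2
Execution trace:
  J1 runs 2 units, time = 2
  J2 runs 2 units, time = 4
  J3 runs 2 units, time = 6
  J4 runs 2 units, time = 8
  J1 runs 2 units, time = 10
  J2 runs 2 units, time = 12
  J3 runs 2 units, time = 14
  J4 runs 2 units, time = 16
  J1 runs 2 units, time = 18
  J2 runs 2 units, time = 20
  J3 runs 2 units, time = 22
  J4 runs 2 units, time = 24
  J1 runs 1 units, time = 25
  J2 runs 2 units, time = 27
  J3 runs 1 units, time = 28
  J4 runs 2 units, time = 30
  J2 runs 2 units, time = 32
  J2 runs 2 units, time = 34
  J2 runs 1 units, time = 35
Finish times: [25, 35, 28, 30]
Average turnaround = 118/4 = 29.5

29.5


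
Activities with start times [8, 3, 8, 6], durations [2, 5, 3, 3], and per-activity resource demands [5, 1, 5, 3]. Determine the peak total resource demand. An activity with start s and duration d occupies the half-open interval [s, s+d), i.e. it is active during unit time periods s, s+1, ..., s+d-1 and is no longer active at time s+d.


Each activity i is active on [start_i, start_i + duration_i).
Compute total resource usage per time slot:
  t=0: active resources = [], total = 0
  t=1: active resources = [], total = 0
  t=2: active resources = [], total = 0
  t=3: active resources = [1], total = 1
  t=4: active resources = [1], total = 1
  t=5: active resources = [1], total = 1
  t=6: active resources = [1, 3], total = 4
  t=7: active resources = [1, 3], total = 4
  t=8: active resources = [5, 5, 3], total = 13
  t=9: active resources = [5, 5], total = 10
  t=10: active resources = [5], total = 5
Peak resource demand = 13

13


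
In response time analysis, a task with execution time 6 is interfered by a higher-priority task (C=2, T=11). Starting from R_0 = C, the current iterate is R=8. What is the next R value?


R_next = C + ceil(R_prev / T_hp) * C_hp
ceil(8 / 11) = ceil(0.7273) = 1
Interference = 1 * 2 = 2
R_next = 6 + 2 = 8
R_next = R_prev, so the iteration has converged (response time = 8).

8


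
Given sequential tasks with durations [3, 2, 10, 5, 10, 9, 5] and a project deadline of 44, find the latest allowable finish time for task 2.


LF(activity 2) = deadline - sum of successor durations
Successors: activities 3 through 7 with durations [10, 5, 10, 9, 5]
Sum of successor durations = 39
LF = 44 - 39 = 5

5


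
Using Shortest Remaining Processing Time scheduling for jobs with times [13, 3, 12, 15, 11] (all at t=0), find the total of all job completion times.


Since all jobs arrive at t=0, SRPT equals SPT ordering.
SPT order: [3, 11, 12, 13, 15]
Completion times:
  Job 1: p=3, C=3
  Job 2: p=11, C=14
  Job 3: p=12, C=26
  Job 4: p=13, C=39
  Job 5: p=15, C=54
Total completion time = 3 + 14 + 26 + 39 + 54 = 136

136


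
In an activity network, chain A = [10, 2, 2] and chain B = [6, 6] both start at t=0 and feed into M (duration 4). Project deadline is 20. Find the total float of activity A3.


Forward pass: ES(A3) = sum of predecessors on chain A = 12
EF = ES + duration = 12 + 2 = 14
Backward pass: LF(M) = deadline = 20; LS(M) = 20 - 4 = 16
LF(A3) = LS(M) - sum(successors on chain A) = 16 - 0 = 16
LS = LF - duration = 16 - 2 = 14
Total float = LS - ES = 14 - 12 = 2

2


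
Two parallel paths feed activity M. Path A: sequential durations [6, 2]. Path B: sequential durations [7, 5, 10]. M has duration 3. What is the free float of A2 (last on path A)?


ES(A2) = sum of predecessors on chain A = 6
EF(A2) = ES + duration = 6 + 2 = 8
Successor of A2 is M. ES(M) = max(sum(A), sum(B)) = max(8, 22) = 22
Free float = ES(successor) - EF(current) = 22 - 8 = 14

14


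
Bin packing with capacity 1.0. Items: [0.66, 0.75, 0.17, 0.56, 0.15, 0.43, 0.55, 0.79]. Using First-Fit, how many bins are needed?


Place items sequentially using First-Fit:
  Item 0.66 -> new Bin 1
  Item 0.75 -> new Bin 2
  Item 0.17 -> Bin 1 (now 0.83)
  Item 0.56 -> new Bin 3
  Item 0.15 -> Bin 1 (now 0.98)
  Item 0.43 -> Bin 3 (now 0.99)
  Item 0.55 -> new Bin 4
  Item 0.79 -> new Bin 5
Total bins used = 5

5


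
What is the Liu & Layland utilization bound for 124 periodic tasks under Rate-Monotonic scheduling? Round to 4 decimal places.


Compute 2^(1/124) = 1.0056055492
Subtract 1: 1.0056055492 - 1 = 0.0056055492
Multiply by n: 124 * 0.0056055492 = 0.6950881008
Round to 4 dp: 0.6951

0.6951


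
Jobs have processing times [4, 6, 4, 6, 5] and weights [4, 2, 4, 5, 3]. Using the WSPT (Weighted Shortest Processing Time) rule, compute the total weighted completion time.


Compute p/w ratios and sort ascending (WSPT): [(4, 4), (4, 4), (6, 5), (5, 3), (6, 2)]
Compute weighted completion times:
  Job (p=4,w=4): C=4, w*C=4*4=16
  Job (p=4,w=4): C=8, w*C=4*8=32
  Job (p=6,w=5): C=14, w*C=5*14=70
  Job (p=5,w=3): C=19, w*C=3*19=57
  Job (p=6,w=2): C=25, w*C=2*25=50
Total weighted completion time = 225

225


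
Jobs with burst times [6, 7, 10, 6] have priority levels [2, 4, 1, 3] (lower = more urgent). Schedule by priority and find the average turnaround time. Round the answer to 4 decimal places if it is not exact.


Sort by priority (ascending = highest first):
Order: [(1, 10), (2, 6), (3, 6), (4, 7)]
Completion times:
  Priority 1, burst=10, C=10
  Priority 2, burst=6, C=16
  Priority 3, burst=6, C=22
  Priority 4, burst=7, C=29
Average turnaround = 77/4 = 19.25

19.25


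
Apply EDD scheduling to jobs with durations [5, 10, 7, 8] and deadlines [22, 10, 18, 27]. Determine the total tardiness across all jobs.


Sort by due date (EDD order): [(10, 10), (7, 18), (5, 22), (8, 27)]
Compute completion times and tardiness:
  Job 1: p=10, d=10, C=10, tardiness=max(0,10-10)=0
  Job 2: p=7, d=18, C=17, tardiness=max(0,17-18)=0
  Job 3: p=5, d=22, C=22, tardiness=max(0,22-22)=0
  Job 4: p=8, d=27, C=30, tardiness=max(0,30-27)=3
Total tardiness = 3

3


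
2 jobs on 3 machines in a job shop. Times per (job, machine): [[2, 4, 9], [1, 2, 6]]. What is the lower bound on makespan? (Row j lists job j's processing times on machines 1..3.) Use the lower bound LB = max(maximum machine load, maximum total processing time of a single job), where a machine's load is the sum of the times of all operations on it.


Machine loads:
  Machine 1: 2 + 1 = 3
  Machine 2: 4 + 2 = 6
  Machine 3: 9 + 6 = 15
Max machine load = 15
Job totals:
  Job 1: 15
  Job 2: 9
Max job total = 15
Lower bound = max(15, 15) = 15

15


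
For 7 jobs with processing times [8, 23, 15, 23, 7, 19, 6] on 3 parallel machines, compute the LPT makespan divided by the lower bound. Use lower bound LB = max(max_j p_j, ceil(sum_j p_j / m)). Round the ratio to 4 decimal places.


LPT order: [23, 23, 19, 15, 8, 7, 6]
Machine loads after assignment: [31, 36, 34]
LPT makespan = 36
Lower bound = max(max_job, ceil(total/3)) = max(23, 34) = 34
Ratio = 36 / 34 = 1.0588

1.0588


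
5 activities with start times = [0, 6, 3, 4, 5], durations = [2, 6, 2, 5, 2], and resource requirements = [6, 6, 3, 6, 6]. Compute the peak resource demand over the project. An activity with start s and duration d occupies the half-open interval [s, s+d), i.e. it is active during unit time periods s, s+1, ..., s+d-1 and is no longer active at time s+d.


Each activity i is active on [start_i, start_i + duration_i).
Compute total resource usage per time slot:
  t=0: active resources = [6], total = 6
  t=1: active resources = [6], total = 6
  t=2: active resources = [], total = 0
  t=3: active resources = [3], total = 3
  t=4: active resources = [3, 6], total = 9
  t=5: active resources = [6, 6], total = 12
  t=6: active resources = [6, 6, 6], total = 18
  t=7: active resources = [6, 6], total = 12
  t=8: active resources = [6, 6], total = 12
  t=9: active resources = [6], total = 6
  t=10: active resources = [6], total = 6
  t=11: active resources = [6], total = 6
Peak resource demand = 18

18


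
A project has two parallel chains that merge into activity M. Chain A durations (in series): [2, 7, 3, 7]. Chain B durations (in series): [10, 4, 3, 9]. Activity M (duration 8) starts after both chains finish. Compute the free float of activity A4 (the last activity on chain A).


ES(A4) = sum of predecessors on chain A = 12
EF(A4) = ES + duration = 12 + 7 = 19
Successor of A4 is M. ES(M) = max(sum(A), sum(B)) = max(19, 26) = 26
Free float = ES(successor) - EF(current) = 26 - 19 = 7

7


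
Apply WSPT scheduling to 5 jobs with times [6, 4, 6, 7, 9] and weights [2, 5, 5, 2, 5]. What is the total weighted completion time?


Compute p/w ratios and sort ascending (WSPT): [(4, 5), (6, 5), (9, 5), (6, 2), (7, 2)]
Compute weighted completion times:
  Job (p=4,w=5): C=4, w*C=5*4=20
  Job (p=6,w=5): C=10, w*C=5*10=50
  Job (p=9,w=5): C=19, w*C=5*19=95
  Job (p=6,w=2): C=25, w*C=2*25=50
  Job (p=7,w=2): C=32, w*C=2*32=64
Total weighted completion time = 279

279


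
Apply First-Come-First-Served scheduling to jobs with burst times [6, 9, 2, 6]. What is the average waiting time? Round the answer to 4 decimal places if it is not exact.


FCFS order (as given): [6, 9, 2, 6]
Waiting times:
  Job 1: wait = 0
  Job 2: wait = 6
  Job 3: wait = 15
  Job 4: wait = 17
Sum of waiting times = 38
Average waiting time = 38/4 = 9.5

9.5


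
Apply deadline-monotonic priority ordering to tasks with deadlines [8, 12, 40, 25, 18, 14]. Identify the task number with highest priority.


Sort tasks by relative deadline (ascending):
  Task 1: deadline = 8
  Task 2: deadline = 12
  Task 6: deadline = 14
  Task 5: deadline = 18
  Task 4: deadline = 25
  Task 3: deadline = 40
Priority order (highest first): [1, 2, 6, 5, 4, 3]
Highest priority task = 1

1


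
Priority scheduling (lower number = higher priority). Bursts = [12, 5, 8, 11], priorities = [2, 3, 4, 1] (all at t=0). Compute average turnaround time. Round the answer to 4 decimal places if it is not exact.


Sort by priority (ascending = highest first):
Order: [(1, 11), (2, 12), (3, 5), (4, 8)]
Completion times:
  Priority 1, burst=11, C=11
  Priority 2, burst=12, C=23
  Priority 3, burst=5, C=28
  Priority 4, burst=8, C=36
Average turnaround = 98/4 = 24.5

24.5


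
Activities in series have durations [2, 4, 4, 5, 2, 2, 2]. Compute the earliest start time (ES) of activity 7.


Activity 7 starts after activities 1 through 6 complete.
Predecessor durations: [2, 4, 4, 5, 2, 2]
ES = 2 + 4 + 4 + 5 + 2 + 2 = 19

19


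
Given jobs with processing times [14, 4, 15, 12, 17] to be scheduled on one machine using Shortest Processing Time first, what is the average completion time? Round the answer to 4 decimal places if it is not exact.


Sort jobs by processing time (SPT order): [4, 12, 14, 15, 17]
Compute completion times sequentially:
  Job 1: processing = 4, completes at 4
  Job 2: processing = 12, completes at 16
  Job 3: processing = 14, completes at 30
  Job 4: processing = 15, completes at 45
  Job 5: processing = 17, completes at 62
Sum of completion times = 157
Average completion time = 157/5 = 31.4

31.4


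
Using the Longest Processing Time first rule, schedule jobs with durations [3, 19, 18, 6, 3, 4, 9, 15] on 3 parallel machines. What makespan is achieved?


Sort jobs in decreasing order (LPT): [19, 18, 15, 9, 6, 4, 3, 3]
Assign each job to the least loaded machine:
  Machine 1: jobs [19, 4, 3], load = 26
  Machine 2: jobs [18, 6, 3], load = 27
  Machine 3: jobs [15, 9], load = 24
Makespan = max load = 27

27


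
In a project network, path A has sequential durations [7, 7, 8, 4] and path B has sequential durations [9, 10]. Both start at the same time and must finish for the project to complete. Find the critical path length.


Path A total = 7 + 7 + 8 + 4 = 26
Path B total = 9 + 10 = 19
Critical path = longest path = max(26, 19) = 26

26


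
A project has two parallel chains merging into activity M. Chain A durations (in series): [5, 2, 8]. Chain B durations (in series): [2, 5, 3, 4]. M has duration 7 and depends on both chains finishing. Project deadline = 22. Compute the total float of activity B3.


Forward pass: ES(B3) = sum of predecessors on chain B = 7
EF = ES + duration = 7 + 3 = 10
Backward pass: LF(M) = deadline = 22; LS(M) = 22 - 7 = 15
LF(B3) = LS(M) - sum(successors on chain B) = 15 - 4 = 11
LS = LF - duration = 11 - 3 = 8
Total float = LS - ES = 8 - 7 = 1

1


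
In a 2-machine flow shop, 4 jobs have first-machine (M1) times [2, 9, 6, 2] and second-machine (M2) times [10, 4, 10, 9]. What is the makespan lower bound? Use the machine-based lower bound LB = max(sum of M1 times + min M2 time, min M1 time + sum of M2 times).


LB1 = sum(M1 times) + min(M2 times) = 19 + 4 = 23
LB2 = min(M1 times) + sum(M2 times) = 2 + 33 = 35
Lower bound = max(LB1, LB2) = max(23, 35) = 35

35


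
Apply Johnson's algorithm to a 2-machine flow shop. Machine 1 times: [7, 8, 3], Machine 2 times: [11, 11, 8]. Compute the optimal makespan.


Apply Johnson's rule:
  Group 1 (a <= b): [(3, 3, 8), (1, 7, 11), (2, 8, 11)]
  Group 2 (a > b): []
Optimal job order: [3, 1, 2]
Schedule:
  Job 3: M1 done at 3, M2 done at 11
  Job 1: M1 done at 10, M2 done at 22
  Job 2: M1 done at 18, M2 done at 33
Makespan = 33

33


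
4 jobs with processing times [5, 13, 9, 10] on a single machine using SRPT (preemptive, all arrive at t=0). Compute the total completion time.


Since all jobs arrive at t=0, SRPT equals SPT ordering.
SPT order: [5, 9, 10, 13]
Completion times:
  Job 1: p=5, C=5
  Job 2: p=9, C=14
  Job 3: p=10, C=24
  Job 4: p=13, C=37
Total completion time = 5 + 14 + 24 + 37 = 80

80


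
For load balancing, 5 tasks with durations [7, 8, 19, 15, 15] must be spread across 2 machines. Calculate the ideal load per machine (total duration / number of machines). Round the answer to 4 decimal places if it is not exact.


Total processing time = 7 + 8 + 19 + 15 + 15 = 64
Number of machines = 2
Ideal balanced load = 64 / 2 = 32.0

32.0


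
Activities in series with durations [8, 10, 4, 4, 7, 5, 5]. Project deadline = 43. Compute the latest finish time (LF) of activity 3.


LF(activity 3) = deadline - sum of successor durations
Successors: activities 4 through 7 with durations [4, 7, 5, 5]
Sum of successor durations = 21
LF = 43 - 21 = 22

22


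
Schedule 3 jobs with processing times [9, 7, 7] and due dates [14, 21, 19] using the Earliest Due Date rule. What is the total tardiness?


Sort by due date (EDD order): [(9, 14), (7, 19), (7, 21)]
Compute completion times and tardiness:
  Job 1: p=9, d=14, C=9, tardiness=max(0,9-14)=0
  Job 2: p=7, d=19, C=16, tardiness=max(0,16-19)=0
  Job 3: p=7, d=21, C=23, tardiness=max(0,23-21)=2
Total tardiness = 2

2


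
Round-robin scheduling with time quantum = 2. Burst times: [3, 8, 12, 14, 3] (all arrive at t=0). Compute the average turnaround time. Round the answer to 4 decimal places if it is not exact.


Time quantum = 2
Execution trace:
  J1 runs 2 units, time = 2
  J2 runs 2 units, time = 4
  J3 runs 2 units, time = 6
  J4 runs 2 units, time = 8
  J5 runs 2 units, time = 10
  J1 runs 1 units, time = 11
  J2 runs 2 units, time = 13
  J3 runs 2 units, time = 15
  J4 runs 2 units, time = 17
  J5 runs 1 units, time = 18
  J2 runs 2 units, time = 20
  J3 runs 2 units, time = 22
  J4 runs 2 units, time = 24
  J2 runs 2 units, time = 26
  J3 runs 2 units, time = 28
  J4 runs 2 units, time = 30
  J3 runs 2 units, time = 32
  J4 runs 2 units, time = 34
  J3 runs 2 units, time = 36
  J4 runs 2 units, time = 38
  J4 runs 2 units, time = 40
Finish times: [11, 26, 36, 40, 18]
Average turnaround = 131/5 = 26.2

26.2


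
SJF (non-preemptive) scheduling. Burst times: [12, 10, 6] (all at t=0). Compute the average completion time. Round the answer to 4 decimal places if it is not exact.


SJF order (ascending): [6, 10, 12]
Completion times:
  Job 1: burst=6, C=6
  Job 2: burst=10, C=16
  Job 3: burst=12, C=28
Average completion = 50/3 = 16.6667

16.6667


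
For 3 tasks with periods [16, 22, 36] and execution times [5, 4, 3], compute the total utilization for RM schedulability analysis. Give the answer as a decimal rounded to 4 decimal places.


Compute individual utilizations (exact fractions):
  Task 1: C/T = 5/16 (approx. 0.3125)
  Task 2: C/T = 4/22 = 2/11 (approx. 0.1818)
  Task 3: C/T = 3/36 = 1/12 (approx. 0.0833)
Total utilization U = 5/16 + 2/11 + 1/12 = 305/528
Rounded to 4 decimal places: U = 0.5777
RM (Liu & Layland) bound for 3 tasks = 0.779763; compare with U = 305/528 (approx. 0.577652)
U <= bound, so schedulable by RM sufficient condition.

0.5777


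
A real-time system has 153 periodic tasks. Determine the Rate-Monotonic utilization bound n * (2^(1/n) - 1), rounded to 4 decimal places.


Compute 2^(1/153) = 1.0045406514
Subtract 1: 1.0045406514 - 1 = 0.0045406514
Multiply by n: 153 * 0.0045406514 = 0.6947196642
Round to 4 dp: 0.6947

0.6947


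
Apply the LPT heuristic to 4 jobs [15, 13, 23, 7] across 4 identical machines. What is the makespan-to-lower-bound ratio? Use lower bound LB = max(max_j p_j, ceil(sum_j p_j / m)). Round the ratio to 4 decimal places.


LPT order: [23, 15, 13, 7]
Machine loads after assignment: [23, 15, 13, 7]
LPT makespan = 23
Lower bound = max(max_job, ceil(total/4)) = max(23, 15) = 23
Ratio = 23 / 23 = 1.0

1.0


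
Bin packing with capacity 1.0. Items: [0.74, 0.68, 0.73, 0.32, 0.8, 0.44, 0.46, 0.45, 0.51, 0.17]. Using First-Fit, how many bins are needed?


Place items sequentially using First-Fit:
  Item 0.74 -> new Bin 1
  Item 0.68 -> new Bin 2
  Item 0.73 -> new Bin 3
  Item 0.32 -> Bin 2 (now 1.0)
  Item 0.8 -> new Bin 4
  Item 0.44 -> new Bin 5
  Item 0.46 -> Bin 5 (now 0.9)
  Item 0.45 -> new Bin 6
  Item 0.51 -> Bin 6 (now 0.96)
  Item 0.17 -> Bin 1 (now 0.91)
Total bins used = 6

6


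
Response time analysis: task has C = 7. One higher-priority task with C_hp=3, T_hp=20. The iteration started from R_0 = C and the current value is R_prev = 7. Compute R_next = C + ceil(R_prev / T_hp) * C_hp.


R_next = C + ceil(R_prev / T_hp) * C_hp
ceil(7 / 20) = ceil(0.35) = 1
Interference = 1 * 3 = 3
R_next = 7 + 3 = 10

10


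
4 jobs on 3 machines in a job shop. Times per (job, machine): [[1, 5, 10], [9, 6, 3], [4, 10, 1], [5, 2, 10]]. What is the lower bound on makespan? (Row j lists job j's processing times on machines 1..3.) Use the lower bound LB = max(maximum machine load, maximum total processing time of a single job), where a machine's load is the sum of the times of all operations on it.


Machine loads:
  Machine 1: 1 + 9 + 4 + 5 = 19
  Machine 2: 5 + 6 + 10 + 2 = 23
  Machine 3: 10 + 3 + 1 + 10 = 24
Max machine load = 24
Job totals:
  Job 1: 16
  Job 2: 18
  Job 3: 15
  Job 4: 17
Max job total = 18
Lower bound = max(24, 18) = 24

24


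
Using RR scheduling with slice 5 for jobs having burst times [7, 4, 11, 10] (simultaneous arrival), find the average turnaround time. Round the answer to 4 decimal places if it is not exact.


Time quantum = 5
Execution trace:
  J1 runs 5 units, time = 5
  J2 runs 4 units, time = 9
  J3 runs 5 units, time = 14
  J4 runs 5 units, time = 19
  J1 runs 2 units, time = 21
  J3 runs 5 units, time = 26
  J4 runs 5 units, time = 31
  J3 runs 1 units, time = 32
Finish times: [21, 9, 32, 31]
Average turnaround = 93/4 = 23.25

23.25


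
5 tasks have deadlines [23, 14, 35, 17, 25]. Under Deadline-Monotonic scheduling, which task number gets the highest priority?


Sort tasks by relative deadline (ascending):
  Task 2: deadline = 14
  Task 4: deadline = 17
  Task 1: deadline = 23
  Task 5: deadline = 25
  Task 3: deadline = 35
Priority order (highest first): [2, 4, 1, 5, 3]
Highest priority task = 2

2


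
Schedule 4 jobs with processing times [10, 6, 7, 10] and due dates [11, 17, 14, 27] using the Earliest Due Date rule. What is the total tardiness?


Sort by due date (EDD order): [(10, 11), (7, 14), (6, 17), (10, 27)]
Compute completion times and tardiness:
  Job 1: p=10, d=11, C=10, tardiness=max(0,10-11)=0
  Job 2: p=7, d=14, C=17, tardiness=max(0,17-14)=3
  Job 3: p=6, d=17, C=23, tardiness=max(0,23-17)=6
  Job 4: p=10, d=27, C=33, tardiness=max(0,33-27)=6
Total tardiness = 15

15


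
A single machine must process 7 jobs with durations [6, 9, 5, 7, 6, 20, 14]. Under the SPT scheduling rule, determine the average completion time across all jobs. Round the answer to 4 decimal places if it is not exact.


Sort jobs by processing time (SPT order): [5, 6, 6, 7, 9, 14, 20]
Compute completion times sequentially:
  Job 1: processing = 5, completes at 5
  Job 2: processing = 6, completes at 11
  Job 3: processing = 6, completes at 17
  Job 4: processing = 7, completes at 24
  Job 5: processing = 9, completes at 33
  Job 6: processing = 14, completes at 47
  Job 7: processing = 20, completes at 67
Sum of completion times = 204
Average completion time = 204/7 = 29.1429

29.1429


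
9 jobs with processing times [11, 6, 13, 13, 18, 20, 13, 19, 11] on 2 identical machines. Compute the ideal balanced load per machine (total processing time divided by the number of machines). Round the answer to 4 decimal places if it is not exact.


Total processing time = 11 + 6 + 13 + 13 + 18 + 20 + 13 + 19 + 11 = 124
Number of machines = 2
Ideal balanced load = 124 / 2 = 62.0

62.0


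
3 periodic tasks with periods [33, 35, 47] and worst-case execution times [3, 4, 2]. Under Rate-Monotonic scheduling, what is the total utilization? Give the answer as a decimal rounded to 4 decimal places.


Compute individual utilizations (exact fractions):
  Task 1: C/T = 3/33 = 1/11 (approx. 0.0909)
  Task 2: C/T = 4/35 (approx. 0.1143)
  Task 3: C/T = 2/47 (approx. 0.0426)
Total utilization U = 1/11 + 4/35 + 2/47 = 4483/18095
Rounded to 4 decimal places: U = 0.2477
RM (Liu & Layland) bound for 3 tasks = 0.779763; compare with U = 4483/18095 (approx. 0.247748)
U <= bound, so schedulable by RM sufficient condition.

0.2477


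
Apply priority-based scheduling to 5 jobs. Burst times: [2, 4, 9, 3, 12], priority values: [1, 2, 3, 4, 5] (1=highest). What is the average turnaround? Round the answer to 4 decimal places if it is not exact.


Sort by priority (ascending = highest first):
Order: [(1, 2), (2, 4), (3, 9), (4, 3), (5, 12)]
Completion times:
  Priority 1, burst=2, C=2
  Priority 2, burst=4, C=6
  Priority 3, burst=9, C=15
  Priority 4, burst=3, C=18
  Priority 5, burst=12, C=30
Average turnaround = 71/5 = 14.2

14.2


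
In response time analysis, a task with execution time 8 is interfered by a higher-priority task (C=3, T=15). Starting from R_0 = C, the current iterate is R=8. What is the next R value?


R_next = C + ceil(R_prev / T_hp) * C_hp
ceil(8 / 15) = ceil(0.5333) = 1
Interference = 1 * 3 = 3
R_next = 8 + 3 = 11

11


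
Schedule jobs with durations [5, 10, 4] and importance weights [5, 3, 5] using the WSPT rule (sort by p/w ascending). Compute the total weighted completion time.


Compute p/w ratios and sort ascending (WSPT): [(4, 5), (5, 5), (10, 3)]
Compute weighted completion times:
  Job (p=4,w=5): C=4, w*C=5*4=20
  Job (p=5,w=5): C=9, w*C=5*9=45
  Job (p=10,w=3): C=19, w*C=3*19=57
Total weighted completion time = 122

122


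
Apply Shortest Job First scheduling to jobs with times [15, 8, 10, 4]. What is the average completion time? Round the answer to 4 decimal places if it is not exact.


SJF order (ascending): [4, 8, 10, 15]
Completion times:
  Job 1: burst=4, C=4
  Job 2: burst=8, C=12
  Job 3: burst=10, C=22
  Job 4: burst=15, C=37
Average completion = 75/4 = 18.75

18.75


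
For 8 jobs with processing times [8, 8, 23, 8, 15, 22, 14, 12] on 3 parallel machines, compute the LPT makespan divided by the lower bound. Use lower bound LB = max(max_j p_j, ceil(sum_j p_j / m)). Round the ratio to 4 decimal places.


LPT order: [23, 22, 15, 14, 12, 8, 8, 8]
Machine loads after assignment: [39, 34, 37]
LPT makespan = 39
Lower bound = max(max_job, ceil(total/3)) = max(23, 37) = 37
Ratio = 39 / 37 = 1.0541

1.0541


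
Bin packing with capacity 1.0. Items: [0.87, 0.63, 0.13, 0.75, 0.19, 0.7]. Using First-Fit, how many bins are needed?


Place items sequentially using First-Fit:
  Item 0.87 -> new Bin 1
  Item 0.63 -> new Bin 2
  Item 0.13 -> Bin 1 (now 1.0)
  Item 0.75 -> new Bin 3
  Item 0.19 -> Bin 2 (now 0.82)
  Item 0.7 -> new Bin 4
Total bins used = 4

4


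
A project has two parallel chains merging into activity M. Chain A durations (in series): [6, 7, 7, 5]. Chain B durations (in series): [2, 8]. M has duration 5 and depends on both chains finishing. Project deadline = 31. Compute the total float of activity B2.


Forward pass: ES(B2) = sum of predecessors on chain B = 2
EF = ES + duration = 2 + 8 = 10
Backward pass: LF(M) = deadline = 31; LS(M) = 31 - 5 = 26
LF(B2) = LS(M) - sum(successors on chain B) = 26 - 0 = 26
LS = LF - duration = 26 - 8 = 18
Total float = LS - ES = 18 - 2 = 16

16


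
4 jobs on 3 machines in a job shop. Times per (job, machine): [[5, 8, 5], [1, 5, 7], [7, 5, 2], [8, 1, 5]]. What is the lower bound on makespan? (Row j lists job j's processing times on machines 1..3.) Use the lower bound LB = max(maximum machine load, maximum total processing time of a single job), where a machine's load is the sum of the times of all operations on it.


Machine loads:
  Machine 1: 5 + 1 + 7 + 8 = 21
  Machine 2: 8 + 5 + 5 + 1 = 19
  Machine 3: 5 + 7 + 2 + 5 = 19
Max machine load = 21
Job totals:
  Job 1: 18
  Job 2: 13
  Job 3: 14
  Job 4: 14
Max job total = 18
Lower bound = max(21, 18) = 21

21


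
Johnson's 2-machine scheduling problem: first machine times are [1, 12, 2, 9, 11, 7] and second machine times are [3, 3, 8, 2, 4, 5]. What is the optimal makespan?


Apply Johnson's rule:
  Group 1 (a <= b): [(1, 1, 3), (3, 2, 8)]
  Group 2 (a > b): [(6, 7, 5), (5, 11, 4), (2, 12, 3), (4, 9, 2)]
Optimal job order: [1, 3, 6, 5, 2, 4]
Schedule:
  Job 1: M1 done at 1, M2 done at 4
  Job 3: M1 done at 3, M2 done at 12
  Job 6: M1 done at 10, M2 done at 17
  Job 5: M1 done at 21, M2 done at 25
  Job 2: M1 done at 33, M2 done at 36
  Job 4: M1 done at 42, M2 done at 44
Makespan = 44

44


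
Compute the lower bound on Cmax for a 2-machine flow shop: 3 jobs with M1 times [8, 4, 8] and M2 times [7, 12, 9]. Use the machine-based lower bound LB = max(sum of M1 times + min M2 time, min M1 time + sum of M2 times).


LB1 = sum(M1 times) + min(M2 times) = 20 + 7 = 27
LB2 = min(M1 times) + sum(M2 times) = 4 + 28 = 32
Lower bound = max(LB1, LB2) = max(27, 32) = 32

32


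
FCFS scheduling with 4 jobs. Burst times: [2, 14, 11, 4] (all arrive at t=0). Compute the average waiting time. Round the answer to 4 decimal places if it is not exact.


FCFS order (as given): [2, 14, 11, 4]
Waiting times:
  Job 1: wait = 0
  Job 2: wait = 2
  Job 3: wait = 16
  Job 4: wait = 27
Sum of waiting times = 45
Average waiting time = 45/4 = 11.25

11.25


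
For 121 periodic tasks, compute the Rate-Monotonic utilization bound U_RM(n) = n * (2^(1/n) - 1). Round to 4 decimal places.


Compute 2^(1/121) = 1.0057449283
Subtract 1: 1.0057449283 - 1 = 0.0057449283
Multiply by n: 121 * 0.0057449283 = 0.6951363243
Round to 4 dp: 0.6951

0.6951


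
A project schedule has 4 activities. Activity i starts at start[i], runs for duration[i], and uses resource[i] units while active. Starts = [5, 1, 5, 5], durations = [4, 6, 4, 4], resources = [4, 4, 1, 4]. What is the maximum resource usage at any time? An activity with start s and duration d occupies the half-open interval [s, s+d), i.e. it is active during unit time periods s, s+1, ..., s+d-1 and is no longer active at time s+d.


Each activity i is active on [start_i, start_i + duration_i).
Compute total resource usage per time slot:
  t=0: active resources = [], total = 0
  t=1: active resources = [4], total = 4
  t=2: active resources = [4], total = 4
  t=3: active resources = [4], total = 4
  t=4: active resources = [4], total = 4
  t=5: active resources = [4, 4, 1, 4], total = 13
  t=6: active resources = [4, 4, 1, 4], total = 13
  t=7: active resources = [4, 1, 4], total = 9
  t=8: active resources = [4, 1, 4], total = 9
Peak resource demand = 13

13


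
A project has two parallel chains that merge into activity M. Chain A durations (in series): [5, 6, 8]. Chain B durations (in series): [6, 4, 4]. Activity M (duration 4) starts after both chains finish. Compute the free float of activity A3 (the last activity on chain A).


ES(A3) = sum of predecessors on chain A = 11
EF(A3) = ES + duration = 11 + 8 = 19
Successor of A3 is M. ES(M) = max(sum(A), sum(B)) = max(19, 14) = 19
Free float = ES(successor) - EF(current) = 19 - 19 = 0

0


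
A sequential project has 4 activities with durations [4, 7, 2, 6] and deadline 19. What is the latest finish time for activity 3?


LF(activity 3) = deadline - sum of successor durations
Successors: activities 4 through 4 with durations [6]
Sum of successor durations = 6
LF = 19 - 6 = 13

13


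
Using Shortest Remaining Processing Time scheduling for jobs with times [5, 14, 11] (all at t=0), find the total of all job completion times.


Since all jobs arrive at t=0, SRPT equals SPT ordering.
SPT order: [5, 11, 14]
Completion times:
  Job 1: p=5, C=5
  Job 2: p=11, C=16
  Job 3: p=14, C=30
Total completion time = 5 + 16 + 30 = 51

51


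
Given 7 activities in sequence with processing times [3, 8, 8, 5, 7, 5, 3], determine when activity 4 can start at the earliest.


Activity 4 starts after activities 1 through 3 complete.
Predecessor durations: [3, 8, 8]
ES = 3 + 8 + 8 = 19

19


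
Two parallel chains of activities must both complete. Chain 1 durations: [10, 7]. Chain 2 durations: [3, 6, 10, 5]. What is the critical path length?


Path A total = 10 + 7 = 17
Path B total = 3 + 6 + 10 + 5 = 24
Critical path = longest path = max(17, 24) = 24

24


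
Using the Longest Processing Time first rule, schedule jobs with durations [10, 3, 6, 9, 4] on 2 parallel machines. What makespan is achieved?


Sort jobs in decreasing order (LPT): [10, 9, 6, 4, 3]
Assign each job to the least loaded machine:
  Machine 1: jobs [10, 4, 3], load = 17
  Machine 2: jobs [9, 6], load = 15
Makespan = max load = 17

17


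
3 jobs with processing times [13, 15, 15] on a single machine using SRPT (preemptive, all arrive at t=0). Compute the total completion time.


Since all jobs arrive at t=0, SRPT equals SPT ordering.
SPT order: [13, 15, 15]
Completion times:
  Job 1: p=13, C=13
  Job 2: p=15, C=28
  Job 3: p=15, C=43
Total completion time = 13 + 28 + 43 = 84

84


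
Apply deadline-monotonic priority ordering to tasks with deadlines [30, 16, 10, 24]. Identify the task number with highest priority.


Sort tasks by relative deadline (ascending):
  Task 3: deadline = 10
  Task 2: deadline = 16
  Task 4: deadline = 24
  Task 1: deadline = 30
Priority order (highest first): [3, 2, 4, 1]
Highest priority task = 3

3


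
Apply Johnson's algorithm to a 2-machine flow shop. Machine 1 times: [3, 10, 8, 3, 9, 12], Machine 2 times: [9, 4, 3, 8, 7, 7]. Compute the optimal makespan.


Apply Johnson's rule:
  Group 1 (a <= b): [(1, 3, 9), (4, 3, 8)]
  Group 2 (a > b): [(5, 9, 7), (6, 12, 7), (2, 10, 4), (3, 8, 3)]
Optimal job order: [1, 4, 5, 6, 2, 3]
Schedule:
  Job 1: M1 done at 3, M2 done at 12
  Job 4: M1 done at 6, M2 done at 20
  Job 5: M1 done at 15, M2 done at 27
  Job 6: M1 done at 27, M2 done at 34
  Job 2: M1 done at 37, M2 done at 41
  Job 3: M1 done at 45, M2 done at 48
Makespan = 48

48


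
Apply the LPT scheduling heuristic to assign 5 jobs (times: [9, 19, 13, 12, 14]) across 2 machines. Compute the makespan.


Sort jobs in decreasing order (LPT): [19, 14, 13, 12, 9]
Assign each job to the least loaded machine:
  Machine 1: jobs [19, 12], load = 31
  Machine 2: jobs [14, 13, 9], load = 36
Makespan = max load = 36

36


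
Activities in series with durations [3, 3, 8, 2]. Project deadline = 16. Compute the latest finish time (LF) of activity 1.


LF(activity 1) = deadline - sum of successor durations
Successors: activities 2 through 4 with durations [3, 8, 2]
Sum of successor durations = 13
LF = 16 - 13 = 3

3


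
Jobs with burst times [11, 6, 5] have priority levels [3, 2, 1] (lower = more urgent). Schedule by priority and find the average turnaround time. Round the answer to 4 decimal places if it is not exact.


Sort by priority (ascending = highest first):
Order: [(1, 5), (2, 6), (3, 11)]
Completion times:
  Priority 1, burst=5, C=5
  Priority 2, burst=6, C=11
  Priority 3, burst=11, C=22
Average turnaround = 38/3 = 12.6667

12.6667


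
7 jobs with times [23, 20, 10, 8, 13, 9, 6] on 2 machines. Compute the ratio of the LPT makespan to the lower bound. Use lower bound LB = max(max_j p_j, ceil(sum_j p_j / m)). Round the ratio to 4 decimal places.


LPT order: [23, 20, 13, 10, 9, 8, 6]
Machine loads after assignment: [42, 47]
LPT makespan = 47
Lower bound = max(max_job, ceil(total/2)) = max(23, 45) = 45
Ratio = 47 / 45 = 1.0444

1.0444


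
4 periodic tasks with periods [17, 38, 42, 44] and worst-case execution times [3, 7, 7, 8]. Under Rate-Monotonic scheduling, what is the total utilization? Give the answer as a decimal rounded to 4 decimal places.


Compute individual utilizations (exact fractions):
  Task 1: C/T = 3/17 (approx. 0.1765)
  Task 2: C/T = 7/38 (approx. 0.1842)
  Task 3: C/T = 7/42 = 1/6 (approx. 0.1667)
  Task 4: C/T = 8/44 = 2/11 (approx. 0.1818)
Total utilization U = 3/17 + 7/38 + 1/6 + 2/11 = 7559/10659
Rounded to 4 decimal places: U = 0.7092
RM (Liu & Layland) bound for 4 tasks = 0.756828; compare with U = 7559/10659 (approx. 0.709166)
U <= bound, so schedulable by RM sufficient condition.

0.7092


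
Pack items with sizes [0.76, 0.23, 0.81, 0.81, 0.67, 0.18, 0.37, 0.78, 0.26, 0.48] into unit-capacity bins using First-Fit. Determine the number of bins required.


Place items sequentially using First-Fit:
  Item 0.76 -> new Bin 1
  Item 0.23 -> Bin 1 (now 0.99)
  Item 0.81 -> new Bin 2
  Item 0.81 -> new Bin 3
  Item 0.67 -> new Bin 4
  Item 0.18 -> Bin 2 (now 0.99)
  Item 0.37 -> new Bin 5
  Item 0.78 -> new Bin 6
  Item 0.26 -> Bin 4 (now 0.93)
  Item 0.48 -> Bin 5 (now 0.85)
Total bins used = 6

6
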